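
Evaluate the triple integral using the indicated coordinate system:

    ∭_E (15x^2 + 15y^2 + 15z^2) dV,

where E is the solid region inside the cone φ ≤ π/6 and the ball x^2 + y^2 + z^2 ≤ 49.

In spherical coordinates, x = ρ sin(φ) cos(θ), y = ρ sin(φ) sin(θ), z = ρ cos(φ), and dV = ρ^2 sin(φ) dρ dφ dθ.

The integrand becomes 15ρ^2, so

    ∭_E (15x^2 + 15y^2 + 15z^2) dV = ∫_{0}^{2π} ∫_{0}^{π/6} ∫_{0}^{7} (15ρ^2) · ρ^2 sin(φ) dρ dφ dθ.

Inner (ρ): 50421sin(φ).
Middle (φ): 50421 - 50421sqrt(3)/2.
Outer (θ): 50421π (2 - sqrt(3)).

Therefore the triple integral equals 50421π (2 - sqrt(3)).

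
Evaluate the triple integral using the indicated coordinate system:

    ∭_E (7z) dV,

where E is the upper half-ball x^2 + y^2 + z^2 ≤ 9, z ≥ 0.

In spherical coordinates, x = ρ sin(φ) cos(θ), y = ρ sin(φ) sin(θ), z = ρ cos(φ), and dV = ρ^2 sin(φ) dρ dφ dθ.

The integrand becomes 7ρ cos(φ), so

    ∭_E (7z) dV = ∫_{0}^{2π} ∫_{0}^{π/2} ∫_{0}^{3} (7ρ cos(φ)) · ρ^2 sin(φ) dρ dφ dθ.

Inner (ρ): 567sin(2φ)/8.
Middle (φ): 567/8.
Outer (θ): 567π/4.

Therefore the triple integral equals 567π/4.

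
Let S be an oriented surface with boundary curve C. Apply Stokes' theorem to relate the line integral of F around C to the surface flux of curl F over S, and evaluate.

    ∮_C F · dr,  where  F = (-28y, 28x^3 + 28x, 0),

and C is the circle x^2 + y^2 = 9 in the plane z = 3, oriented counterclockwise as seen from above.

Let S be the flat disk x^2 + y^2 ≤ 9 in the plane z = 3, with upward unit normal n̂ = ẑ. By Stokes' theorem,

    ∮_C F · dr = ∬_S (∇ × F) · n̂ dS = ∬_D (curl F)_z dA,

where D is the disk x^2 + y^2 ≤ 9.

Compute the curl of F = (-28y, 28x^3 + 28x, 0):
    (∇ × F)_x = ∂F_z/∂y - ∂F_y/∂z = 0,
    (∇ × F)_y = ∂F_x/∂z - ∂F_z/∂x = 0,
    (∇ × F)_z = ∂F_y/∂x - ∂F_x/∂y = 84x^2 + 56.

On z = 3, (curl F)_z = 84x^2 + 56.

Convert to polar (x = r cos θ, y = r sin θ, dA = r dr dθ); the integrand becomes 84r^2cos(θ)^2 + 56, so

    ∬_D (curl F)_z dA = ∫_0^{2π} ∫_0^{3} (84r^2cos(θ)^2 + 56) · r dr dθ.

Inner (r from 0 to 3): 1701cos(θ)^2 + 252.
Outer (θ from 0 to 2π): 2205π.

Therefore ∮_C F · dr = 2205π.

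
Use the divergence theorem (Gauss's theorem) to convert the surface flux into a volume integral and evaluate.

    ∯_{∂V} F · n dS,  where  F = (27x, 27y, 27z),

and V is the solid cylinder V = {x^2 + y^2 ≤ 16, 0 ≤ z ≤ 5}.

By the divergence theorem,

    ∯_{∂V} F · n dS = ∭_V (∇ · F) dV.

Compute the divergence:
    ∇ · F = ∂F_x/∂x + ∂F_y/∂y + ∂F_z/∂z = 27 + 27 + 27 = 81.

In cylindrical coordinates, x = r cos(θ), y = r sin(θ), z = z, dV = r dr dθ dz, with 0 ≤ r ≤ 4, 0 ≤ θ ≤ 2π, 0 ≤ z ≤ 5.

The integrand, after substitution and multiplying by the volume element, becomes (81) · r, so

    ∭_V (∇·F) dV = ∫_0^{2π} ∫_0^{4} ∫_0^{5} (81) · r dz dr dθ.

Inner (z from 0 to 5): 405r.
Middle (r from 0 to 4): 3240.
Outer (θ from 0 to 2π): 6480π.

Therefore ∯_{∂V} F · n dS = 6480π.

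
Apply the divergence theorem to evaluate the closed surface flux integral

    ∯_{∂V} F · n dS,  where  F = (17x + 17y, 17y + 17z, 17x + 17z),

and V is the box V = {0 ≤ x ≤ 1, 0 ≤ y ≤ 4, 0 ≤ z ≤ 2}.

By the divergence theorem,

    ∯_{∂V} F · n dS = ∭_V (∇ · F) dV.

Compute the divergence:
    ∇ · F = ∂F_x/∂x + ∂F_y/∂y + ∂F_z/∂z = 17 + 17 + 17 = 51.

V is a rectangular box, so dV = dx dy dz with 0 ≤ x ≤ 1, 0 ≤ y ≤ 4, 0 ≤ z ≤ 2.

Integrate (51) over V as an iterated integral:

    ∭_V (∇·F) dV = ∫_0^{1} ∫_0^{4} ∫_0^{2} (51) dz dy dx.

Inner (z from 0 to 2): 102.
Middle (y from 0 to 4): 408.
Outer (x from 0 to 1): 408.

Therefore ∯_{∂V} F · n dS = 408.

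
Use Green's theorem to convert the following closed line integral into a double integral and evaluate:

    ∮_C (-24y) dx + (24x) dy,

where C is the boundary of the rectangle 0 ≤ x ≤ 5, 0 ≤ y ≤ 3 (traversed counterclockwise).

Green's theorem converts the closed line integral into a double integral over the enclosed region D:

    ∮_C P dx + Q dy = ∬_D (∂Q/∂x - ∂P/∂y) dA.

Here P = -24y, Q = 24x, so

    ∂Q/∂x = 24,    ∂P/∂y = -24,
    ∂Q/∂x - ∂P/∂y = 48.

D is the region 0 ≤ x ≤ 5, 0 ≤ y ≤ 3. Evaluating the double integral:

    ∬_D (48) dA = ∫_0^{5} ∫_0^{3} (48) dy dx.

Inner (y from 0 to 3): 144.
Outer (x from 0 to 5): 720.

Therefore ∮_C P dx + Q dy = 720.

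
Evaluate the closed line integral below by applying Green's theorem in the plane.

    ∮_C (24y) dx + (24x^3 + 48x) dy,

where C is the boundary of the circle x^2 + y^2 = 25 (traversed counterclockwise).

Green's theorem converts the closed line integral into a double integral over the enclosed region D:

    ∮_C P dx + Q dy = ∬_D (∂Q/∂x - ∂P/∂y) dA.

Here P = 24y, Q = 24x^3 + 48x, so

    ∂Q/∂x = 72x^2 + 48,    ∂P/∂y = 24,
    ∂Q/∂x - ∂P/∂y = 72x^2 + 24.

D is the region x^2 + y^2 ≤ 25. Evaluating the double integral:

In polar coordinates (x = r cos θ, y = r sin θ, dA = r dr dθ) the integrand becomes 72r^2cos(θ)^2 + 24, so

    ∬_D (72x^2 + 24) dA = ∫_0^{2π} ∫_0^{5} (72r^2cos(θ)^2 + 24) · r dr dθ.

Inner (r from 0 to 5): 11250cos(θ)^2 + 300.
Outer (θ from 0 to 2π): 11850π.

Therefore ∮_C P dx + Q dy = 11850π.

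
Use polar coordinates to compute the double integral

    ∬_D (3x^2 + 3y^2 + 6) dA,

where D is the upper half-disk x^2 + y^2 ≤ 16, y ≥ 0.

The region D is 0 ≤ r ≤ 4, 0 ≤ θ ≤ π in polar coordinates, where x = r cos(θ), y = r sin(θ), and dA = r dr dθ.

Under the substitution, the integrand becomes 3r^2 + 6, so

    ∬_D (3x^2 + 3y^2 + 6) dA = ∫_{0}^{π} ∫_{0}^{4} (3r^2 + 6) · r dr dθ.

Inner integral (in r): ∫_{0}^{4} (3r^2 + 6) · r dr = 240.

Outer integral (in θ): ∫_{0}^{π} (240) dθ = 240π.

Therefore ∬_D (3x^2 + 3y^2 + 6) dA = 240π.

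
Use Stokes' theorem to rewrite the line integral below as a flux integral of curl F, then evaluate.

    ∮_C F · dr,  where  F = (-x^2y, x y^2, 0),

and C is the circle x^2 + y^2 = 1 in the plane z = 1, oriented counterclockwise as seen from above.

Let S be the flat disk x^2 + y^2 ≤ 1 in the plane z = 1, with upward unit normal n̂ = ẑ. By Stokes' theorem,

    ∮_C F · dr = ∬_S (∇ × F) · n̂ dS = ∬_D (curl F)_z dA,

where D is the disk x^2 + y^2 ≤ 1.

Compute the curl of F = (-x^2y, x y^2, 0):
    (∇ × F)_x = ∂F_z/∂y - ∂F_y/∂z = 0,
    (∇ × F)_y = ∂F_x/∂z - ∂F_z/∂x = 0,
    (∇ × F)_z = ∂F_y/∂x - ∂F_x/∂y = x^2 + y^2.

On z = 1, (curl F)_z = x^2 + y^2.

Convert to polar (x = r cos θ, y = r sin θ, dA = r dr dθ); the integrand becomes r^2, so

    ∬_D (curl F)_z dA = ∫_0^{2π} ∫_0^{1} (r^2) · r dr dθ.

Inner (r from 0 to 1): 1/4.
Outer (θ from 0 to 2π): π/2.

Therefore ∮_C F · dr = π/2.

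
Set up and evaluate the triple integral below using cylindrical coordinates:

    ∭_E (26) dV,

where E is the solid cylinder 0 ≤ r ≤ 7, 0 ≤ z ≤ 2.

In cylindrical coordinates, x = r cos(θ), y = r sin(θ), z = z, and dV = r dr dθ dz.

The integrand becomes 26, so

    ∭_E (26) dV = ∫_{0}^{2π} ∫_{0}^{7} ∫_{0}^{2} (26) · r dz dr dθ.

Inner (z): 52r.
Middle (r from 0 to 7): 1274.
Outer (θ): 2548π.

Therefore the triple integral equals 2548π.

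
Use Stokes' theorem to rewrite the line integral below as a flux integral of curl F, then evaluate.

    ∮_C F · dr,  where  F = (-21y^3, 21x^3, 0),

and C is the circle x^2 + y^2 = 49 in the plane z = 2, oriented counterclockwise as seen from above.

Let S be the flat disk x^2 + y^2 ≤ 49 in the plane z = 2, with upward unit normal n̂ = ẑ. By Stokes' theorem,

    ∮_C F · dr = ∬_S (∇ × F) · n̂ dS = ∬_D (curl F)_z dA,

where D is the disk x^2 + y^2 ≤ 49.

Compute the curl of F = (-21y^3, 21x^3, 0):
    (∇ × F)_x = ∂F_z/∂y - ∂F_y/∂z = 0,
    (∇ × F)_y = ∂F_x/∂z - ∂F_z/∂x = 0,
    (∇ × F)_z = ∂F_y/∂x - ∂F_x/∂y = 63x^2 + 63y^2.

On z = 2, (curl F)_z = 63x^2 + 63y^2.

Convert to polar (x = r cos θ, y = r sin θ, dA = r dr dθ); the integrand becomes 63r^2, so

    ∬_D (curl F)_z dA = ∫_0^{2π} ∫_0^{7} (63r^2) · r dr dθ.

Inner (r from 0 to 7): 151263/4.
Outer (θ from 0 to 2π): 151263π/2.

Therefore ∮_C F · dr = 151263π/2.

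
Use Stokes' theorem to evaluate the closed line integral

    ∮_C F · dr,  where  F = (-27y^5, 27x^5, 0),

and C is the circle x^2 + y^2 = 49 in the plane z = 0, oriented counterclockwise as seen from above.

Let S be the flat disk x^2 + y^2 ≤ 49 in the plane z = 0, with upward unit normal n̂ = ẑ. By Stokes' theorem,

    ∮_C F · dr = ∬_S (∇ × F) · n̂ dS = ∬_D (curl F)_z dA,

where D is the disk x^2 + y^2 ≤ 49.

Compute the curl of F = (-27y^5, 27x^5, 0):
    (∇ × F)_x = ∂F_z/∂y - ∂F_y/∂z = 0,
    (∇ × F)_y = ∂F_x/∂z - ∂F_z/∂x = 0,
    (∇ × F)_z = ∂F_y/∂x - ∂F_x/∂y = 135x^4 + 135y^4.

On z = 0, (curl F)_z = 135x^4 + 135y^4.

Convert to polar (x = r cos θ, y = r sin θ, dA = r dr dθ); the integrand becomes 135r^4(sin(θ)^4 + cos(θ)^4), so

    ∬_D (curl F)_z dA = ∫_0^{2π} ∫_0^{7} (135r^4(sin(θ)^4 + cos(θ)^4)) · r dr dθ.

Inner (r from 0 to 7): 5294205sin(θ)^4/2 + 5294205cos(θ)^4/2.
Outer (θ from 0 to 2π): 15882615π/4.

Therefore ∮_C F · dr = 15882615π/4.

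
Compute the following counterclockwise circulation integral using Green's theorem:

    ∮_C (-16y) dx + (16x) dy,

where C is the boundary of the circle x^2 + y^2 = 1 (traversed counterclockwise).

Green's theorem converts the closed line integral into a double integral over the enclosed region D:

    ∮_C P dx + Q dy = ∬_D (∂Q/∂x - ∂P/∂y) dA.

Here P = -16y, Q = 16x, so

    ∂Q/∂x = 16,    ∂P/∂y = -16,
    ∂Q/∂x - ∂P/∂y = 32.

D is the region x^2 + y^2 ≤ 1. Evaluating the double integral:

In polar coordinates (x = r cos θ, y = r sin θ, dA = r dr dθ) the integrand becomes 32, so

    ∬_D (32) dA = ∫_0^{2π} ∫_0^{1} (32) · r dr dθ.

Inner (r from 0 to 1): 16.
Outer (θ from 0 to 2π): 32π.

Therefore ∮_C P dx + Q dy = 32π.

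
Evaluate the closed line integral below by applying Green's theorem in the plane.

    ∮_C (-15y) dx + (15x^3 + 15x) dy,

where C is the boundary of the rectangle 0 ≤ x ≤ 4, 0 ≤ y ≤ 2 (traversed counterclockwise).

Green's theorem converts the closed line integral into a double integral over the enclosed region D:

    ∮_C P dx + Q dy = ∬_D (∂Q/∂x - ∂P/∂y) dA.

Here P = -15y, Q = 15x^3 + 15x, so

    ∂Q/∂x = 45x^2 + 15,    ∂P/∂y = -15,
    ∂Q/∂x - ∂P/∂y = 45x^2 + 30.

D is the region 0 ≤ x ≤ 4, 0 ≤ y ≤ 2. Evaluating the double integral:

    ∬_D (45x^2 + 30) dA = ∫_0^{4} ∫_0^{2} (45x^2 + 30) dy dx.

Inner (y from 0 to 2): 90x^2 + 60.
Outer (x from 0 to 4): 2160.

Therefore ∮_C P dx + Q dy = 2160.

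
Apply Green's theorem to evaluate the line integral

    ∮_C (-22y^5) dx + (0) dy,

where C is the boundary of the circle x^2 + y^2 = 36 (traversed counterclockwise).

Green's theorem converts the closed line integral into a double integral over the enclosed region D:

    ∮_C P dx + Q dy = ∬_D (∂Q/∂x - ∂P/∂y) dA.

Here P = -22y^5, Q = 0, so

    ∂Q/∂x = 0,    ∂P/∂y = -110y^4,
    ∂Q/∂x - ∂P/∂y = 110y^4.

D is the region x^2 + y^2 ≤ 36. Evaluating the double integral:

In polar coordinates (x = r cos θ, y = r sin θ, dA = r dr dθ) the integrand becomes 110r^4sin(θ)^4, so

    ∬_D (110y^4) dA = ∫_0^{2π} ∫_0^{6} (110r^4sin(θ)^4) · r dr dθ.

Inner (r from 0 to 6): 855360sin(θ)^4.
Outer (θ from 0 to 2π): 641520π.

Therefore ∮_C P dx + Q dy = 641520π.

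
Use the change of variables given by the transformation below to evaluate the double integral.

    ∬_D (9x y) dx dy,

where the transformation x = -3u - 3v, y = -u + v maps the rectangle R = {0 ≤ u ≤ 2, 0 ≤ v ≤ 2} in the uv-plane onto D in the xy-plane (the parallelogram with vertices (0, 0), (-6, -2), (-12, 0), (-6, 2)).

Compute the Jacobian determinant of (x, y) with respect to (u, v):

    ∂(x,y)/∂(u,v) = | -3  -3 | = (-3)(1) - (-3)(-1) = -6.
                   | -1  1 |

Its absolute value is |J| = 6 (the area scaling factor).

Substituting x = -3u - 3v, y = -u + v into the integrand,

    9x y → 27u^2 - 27v^2,

so the integral becomes

    ∬_R (27u^2 - 27v^2) · |J| du dv = ∫_0^2 ∫_0^2 (162u^2 - 162v^2) dv du.

Inner (v): 324u^2 - 432.
Outer (u): 0.

Therefore ∬_D (9x y) dx dy = 0.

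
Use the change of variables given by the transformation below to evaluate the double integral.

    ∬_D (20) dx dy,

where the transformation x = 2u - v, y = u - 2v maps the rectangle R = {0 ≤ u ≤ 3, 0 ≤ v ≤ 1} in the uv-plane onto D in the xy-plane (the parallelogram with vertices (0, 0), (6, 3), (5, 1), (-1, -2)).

Compute the Jacobian determinant of (x, y) with respect to (u, v):

    ∂(x,y)/∂(u,v) = | 2  -1 | = (2)(-2) - (-1)(1) = -3.
                   | 1  -2 |

Its absolute value is |J| = 3 (the area scaling factor).

Substituting x = 2u - v, y = u - 2v into the integrand,

    20 → 20,

so the integral becomes

    ∬_R (20) · |J| du dv = ∫_0^3 ∫_0^1 (60) dv du.

Inner (v): 60.
Outer (u): 180.

Therefore ∬_D (20) dx dy = 180.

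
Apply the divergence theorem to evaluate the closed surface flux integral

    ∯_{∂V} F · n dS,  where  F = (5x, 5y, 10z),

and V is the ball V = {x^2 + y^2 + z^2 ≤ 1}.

By the divergence theorem,

    ∯_{∂V} F · n dS = ∭_V (∇ · F) dV.

Compute the divergence:
    ∇ · F = ∂F_x/∂x + ∂F_y/∂y + ∂F_z/∂z = 5 + 5 + 10 = 20.

In spherical coordinates, x = ρ sin(φ) cos(θ), y = ρ sin(φ) sin(θ), z = ρ cos(φ), dV = ρ^2 sin(φ) dρ dφ dθ, with 0 ≤ ρ ≤ 1, 0 ≤ φ ≤ π, 0 ≤ θ ≤ 2π.

The integrand, after substitution and multiplying by the volume element, becomes (20) · ρ^2 sin(φ), so

    ∭_V (∇·F) dV = ∫_0^{2π} ∫_0^{π} ∫_0^{1} (20) · ρ^2 sin(φ) dρ dφ dθ.

Inner (ρ from 0 to 1): 20sin(φ)/3.
Middle (φ from 0 to π): 40/3.
Outer (θ from 0 to 2π): 80π/3.

Therefore ∯_{∂V} F · n dS = 80π/3.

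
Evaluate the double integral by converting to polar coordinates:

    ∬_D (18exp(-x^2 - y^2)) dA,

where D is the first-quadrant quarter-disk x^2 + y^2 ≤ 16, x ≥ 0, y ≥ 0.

The region D is 0 ≤ r ≤ 4, 0 ≤ θ ≤ π/2 in polar coordinates, where x = r cos(θ), y = r sin(θ), and dA = r dr dθ.

Under the substitution, the integrand becomes 18exp(-r^2), so

    ∬_D (18exp(-x^2 - y^2)) dA = ∫_{0}^{π/2} ∫_{0}^{4} (18exp(-r^2)) · r dr dθ.

Inner integral (in r): ∫_{0}^{4} (18exp(-r^2)) · r dr = 9 - 9exp(-16).

Outer integral (in θ): ∫_{0}^{π/2} (9 - 9exp(-16)) dθ = -9π (1 - exp(16))exp(-16)/2.

Therefore ∬_D (18exp(-x^2 - y^2)) dA = -9π (1 - exp(16))exp(-16)/2.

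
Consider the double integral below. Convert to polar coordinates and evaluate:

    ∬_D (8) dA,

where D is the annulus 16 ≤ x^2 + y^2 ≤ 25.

The region D is 4 ≤ r ≤ 5, 0 ≤ θ ≤ 2π in polar coordinates, where x = r cos(θ), y = r sin(θ), and dA = r dr dθ.

Under the substitution, the integrand becomes 8, so

    ∬_D (8) dA = ∫_{0}^{2π} ∫_{4}^{5} (8) · r dr dθ.

Inner integral (in r): ∫_{4}^{5} (8) · r dr = 36.

Outer integral (in θ): ∫_{0}^{2π} (36) dθ = 72π.

Therefore ∬_D (8) dA = 72π.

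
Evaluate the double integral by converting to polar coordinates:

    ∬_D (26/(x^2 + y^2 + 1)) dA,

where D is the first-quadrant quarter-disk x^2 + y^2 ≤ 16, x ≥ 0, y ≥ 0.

The region D is 0 ≤ r ≤ 4, 0 ≤ θ ≤ π/2 in polar coordinates, where x = r cos(θ), y = r sin(θ), and dA = r dr dθ.

Under the substitution, the integrand becomes 26/(r^2 + 1), so

    ∬_D (26/(x^2 + y^2 + 1)) dA = ∫_{0}^{π/2} ∫_{0}^{4} (26/(r^2 + 1)) · r dr dθ.

Inner integral (in r): ∫_{0}^{4} (26/(r^2 + 1)) · r dr = log(9904578032905937).

Outer integral (in θ): ∫_{0}^{π/2} (log(9904578032905937)) dθ = log(9904578032905937^(π/2)).

Therefore ∬_D (26/(x^2 + y^2 + 1)) dA = log(9904578032905937^(π/2)).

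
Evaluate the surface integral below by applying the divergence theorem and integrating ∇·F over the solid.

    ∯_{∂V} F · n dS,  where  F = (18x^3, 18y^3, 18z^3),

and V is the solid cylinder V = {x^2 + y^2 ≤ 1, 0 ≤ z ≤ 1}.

By the divergence theorem,

    ∯_{∂V} F · n dS = ∭_V (∇ · F) dV.

Compute the divergence:
    ∇ · F = ∂F_x/∂x + ∂F_y/∂y + ∂F_z/∂z = 54x^2 + 54y^2 + 54z^2.

In cylindrical coordinates, x = r cos(θ), y = r sin(θ), z = z, dV = r dr dθ dz, with 0 ≤ r ≤ 1, 0 ≤ θ ≤ 2π, 0 ≤ z ≤ 1.

The integrand, after substitution and multiplying by the volume element, becomes (54r^2 + 54z^2) · r, so

    ∭_V (∇·F) dV = ∫_0^{2π} ∫_0^{1} ∫_0^{1} (54r^2 + 54z^2) · r dz dr dθ.

Inner (z from 0 to 1): 54r^3 + 18r.
Middle (r from 0 to 1): 45/2.
Outer (θ from 0 to 2π): 45π.

Therefore ∯_{∂V} F · n dS = 45π.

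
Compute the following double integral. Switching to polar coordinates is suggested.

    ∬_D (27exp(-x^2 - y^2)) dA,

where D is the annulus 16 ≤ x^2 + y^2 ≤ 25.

The region D is 4 ≤ r ≤ 5, 0 ≤ θ ≤ 2π in polar coordinates, where x = r cos(θ), y = r sin(θ), and dA = r dr dθ.

Under the substitution, the integrand becomes 27exp(-r^2), so

    ∬_D (27exp(-x^2 - y^2)) dA = ∫_{0}^{2π} ∫_{4}^{5} (27exp(-r^2)) · r dr dθ.

Inner integral (in r): ∫_{4}^{5} (27exp(-r^2)) · r dr = -(27 - 27exp(9))exp(-25)/2.

Outer integral (in θ): ∫_{0}^{2π} (-(27 - 27exp(9))exp(-25)/2) dθ = -27π (1 - exp(9))exp(-25).

Therefore ∬_D (27exp(-x^2 - y^2)) dA = -27π (1 - exp(9))exp(-25).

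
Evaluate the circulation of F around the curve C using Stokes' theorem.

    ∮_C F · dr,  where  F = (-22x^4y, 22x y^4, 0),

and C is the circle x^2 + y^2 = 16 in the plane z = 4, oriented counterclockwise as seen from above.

Let S be the flat disk x^2 + y^2 ≤ 16 in the plane z = 4, with upward unit normal n̂ = ẑ. By Stokes' theorem,

    ∮_C F · dr = ∬_S (∇ × F) · n̂ dS = ∬_D (curl F)_z dA,

where D is the disk x^2 + y^2 ≤ 16.

Compute the curl of F = (-22x^4y, 22x y^4, 0):
    (∇ × F)_x = ∂F_z/∂y - ∂F_y/∂z = 0,
    (∇ × F)_y = ∂F_x/∂z - ∂F_z/∂x = 0,
    (∇ × F)_z = ∂F_y/∂x - ∂F_x/∂y = 22x^4 + 22y^4.

On z = 4, (curl F)_z = 22x^4 + 22y^4.

Convert to polar (x = r cos θ, y = r sin θ, dA = r dr dθ); the integrand becomes 22r^4(sin(θ)^4 + cos(θ)^4), so

    ∬_D (curl F)_z dA = ∫_0^{2π} ∫_0^{4} (22r^4(sin(θ)^4 + cos(θ)^4)) · r dr dθ.

Inner (r from 0 to 4): 45056sin(θ)^4/3 + 45056cos(θ)^4/3.
Outer (θ from 0 to 2π): 22528π.

Therefore ∮_C F · dr = 22528π.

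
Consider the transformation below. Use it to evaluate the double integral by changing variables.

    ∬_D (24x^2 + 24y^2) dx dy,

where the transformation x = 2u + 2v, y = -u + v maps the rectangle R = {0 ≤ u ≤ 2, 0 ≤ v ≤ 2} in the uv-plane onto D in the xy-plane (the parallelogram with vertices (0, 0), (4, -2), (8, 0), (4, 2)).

Compute the Jacobian determinant of (x, y) with respect to (u, v):

    ∂(x,y)/∂(u,v) = | 2  2 | = (2)(1) - (2)(-1) = 4.
                   | -1  1 |

Its absolute value is |J| = 4 (the area scaling factor).

Substituting x = 2u + 2v, y = -u + v into the integrand,

    24x^2 + 24y^2 → 120u^2 + 144u v + 120v^2,

so the integral becomes

    ∬_R (120u^2 + 144u v + 120v^2) · |J| du dv = ∫_0^2 ∫_0^2 (480u^2 + 576u v + 480v^2) dv du.

Inner (v): 960u^2 + 1152u + 1280.
Outer (u): 7424.

Therefore ∬_D (24x^2 + 24y^2) dx dy = 7424.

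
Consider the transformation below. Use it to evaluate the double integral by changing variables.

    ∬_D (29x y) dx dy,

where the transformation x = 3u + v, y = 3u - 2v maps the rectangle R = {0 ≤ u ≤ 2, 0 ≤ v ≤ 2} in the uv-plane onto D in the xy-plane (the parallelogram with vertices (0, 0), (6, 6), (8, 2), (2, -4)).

Compute the Jacobian determinant of (x, y) with respect to (u, v):

    ∂(x,y)/∂(u,v) = | 3  1 | = (3)(-2) - (1)(3) = -9.
                   | 3  -2 |

Its absolute value is |J| = 9 (the area scaling factor).

Substituting x = 3u + v, y = 3u - 2v into the integrand,

    29x y → 261u^2 - 87u v - 58v^2,

so the integral becomes

    ∬_R (261u^2 - 87u v - 58v^2) · |J| du dv = ∫_0^2 ∫_0^2 (2349u^2 - 783u v - 522v^2) dv du.

Inner (v): 4698u^2 - 1566u - 1392.
Outer (u): 6612.

Therefore ∬_D (29x y) dx dy = 6612.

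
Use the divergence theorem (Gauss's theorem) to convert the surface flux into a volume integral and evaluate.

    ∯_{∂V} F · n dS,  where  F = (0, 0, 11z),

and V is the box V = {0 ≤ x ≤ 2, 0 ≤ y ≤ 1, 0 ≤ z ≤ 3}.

By the divergence theorem,

    ∯_{∂V} F · n dS = ∭_V (∇ · F) dV.

Compute the divergence:
    ∇ · F = ∂F_x/∂x + ∂F_y/∂y + ∂F_z/∂z = 0 + 0 + 11 = 11.

V is a rectangular box, so dV = dx dy dz with 0 ≤ x ≤ 2, 0 ≤ y ≤ 1, 0 ≤ z ≤ 3.

Integrate (11) over V as an iterated integral:

    ∭_V (∇·F) dV = ∫_0^{2} ∫_0^{1} ∫_0^{3} (11) dz dy dx.

Inner (z from 0 to 3): 33.
Middle (y from 0 to 1): 33.
Outer (x from 0 to 2): 66.

Therefore ∯_{∂V} F · n dS = 66.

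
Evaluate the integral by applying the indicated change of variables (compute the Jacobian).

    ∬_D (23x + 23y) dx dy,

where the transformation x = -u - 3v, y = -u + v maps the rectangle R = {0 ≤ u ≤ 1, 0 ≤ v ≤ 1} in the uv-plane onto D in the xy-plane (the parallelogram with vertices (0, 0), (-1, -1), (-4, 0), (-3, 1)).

Compute the Jacobian determinant of (x, y) with respect to (u, v):

    ∂(x,y)/∂(u,v) = | -1  -3 | = (-1)(1) - (-3)(-1) = -4.
                   | -1  1 |

Its absolute value is |J| = 4 (the area scaling factor).

Substituting x = -u - 3v, y = -u + v into the integrand,

    23x + 23y → -46u - 46v,

so the integral becomes

    ∬_R (-46u - 46v) · |J| du dv = ∫_0^1 ∫_0^1 (-184u - 184v) dv du.

Inner (v): -184u - 92.
Outer (u): -184.

Therefore ∬_D (23x + 23y) dx dy = -184.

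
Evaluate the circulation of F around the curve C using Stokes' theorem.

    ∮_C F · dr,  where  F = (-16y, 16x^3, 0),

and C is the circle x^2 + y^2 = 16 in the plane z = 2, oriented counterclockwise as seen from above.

Let S be the flat disk x^2 + y^2 ≤ 16 in the plane z = 2, with upward unit normal n̂ = ẑ. By Stokes' theorem,

    ∮_C F · dr = ∬_S (∇ × F) · n̂ dS = ∬_D (curl F)_z dA,

where D is the disk x^2 + y^2 ≤ 16.

Compute the curl of F = (-16y, 16x^3, 0):
    (∇ × F)_x = ∂F_z/∂y - ∂F_y/∂z = 0,
    (∇ × F)_y = ∂F_x/∂z - ∂F_z/∂x = 0,
    (∇ × F)_z = ∂F_y/∂x - ∂F_x/∂y = 48x^2 + 16.

On z = 2, (curl F)_z = 48x^2 + 16.

Convert to polar (x = r cos θ, y = r sin θ, dA = r dr dθ); the integrand becomes 48r^2cos(θ)^2 + 16, so

    ∬_D (curl F)_z dA = ∫_0^{2π} ∫_0^{4} (48r^2cos(θ)^2 + 16) · r dr dθ.

Inner (r from 0 to 4): 3072cos(θ)^2 + 128.
Outer (θ from 0 to 2π): 3328π.

Therefore ∮_C F · dr = 3328π.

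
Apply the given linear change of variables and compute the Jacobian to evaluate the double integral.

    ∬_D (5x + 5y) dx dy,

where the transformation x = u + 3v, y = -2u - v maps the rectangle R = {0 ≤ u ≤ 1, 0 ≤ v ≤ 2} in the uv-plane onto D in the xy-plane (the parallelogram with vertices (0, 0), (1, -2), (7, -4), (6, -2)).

Compute the Jacobian determinant of (x, y) with respect to (u, v):

    ∂(x,y)/∂(u,v) = | 1  3 | = (1)(-1) - (3)(-2) = 5.
                   | -2  -1 |

Its absolute value is |J| = 5 (the area scaling factor).

Substituting x = u + 3v, y = -2u - v into the integrand,

    5x + 5y → -5u + 10v,

so the integral becomes

    ∬_R (-5u + 10v) · |J| du dv = ∫_0^1 ∫_0^2 (-25u + 50v) dv du.

Inner (v): 100 - 50u.
Outer (u): 75.

Therefore ∬_D (5x + 5y) dx dy = 75.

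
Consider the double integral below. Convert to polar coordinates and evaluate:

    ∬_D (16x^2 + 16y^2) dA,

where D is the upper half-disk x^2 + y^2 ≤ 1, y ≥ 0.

The region D is 0 ≤ r ≤ 1, 0 ≤ θ ≤ π in polar coordinates, where x = r cos(θ), y = r sin(θ), and dA = r dr dθ.

Under the substitution, the integrand becomes 16r^2, so

    ∬_D (16x^2 + 16y^2) dA = ∫_{0}^{π} ∫_{0}^{1} (16r^2) · r dr dθ.

Inner integral (in r): ∫_{0}^{1} (16r^2) · r dr = 4.

Outer integral (in θ): ∫_{0}^{π} (4) dθ = 4π.

Therefore ∬_D (16x^2 + 16y^2) dA = 4π.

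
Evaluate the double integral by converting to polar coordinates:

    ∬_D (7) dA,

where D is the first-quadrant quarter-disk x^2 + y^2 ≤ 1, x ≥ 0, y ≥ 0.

The region D is 0 ≤ r ≤ 1, 0 ≤ θ ≤ π/2 in polar coordinates, where x = r cos(θ), y = r sin(θ), and dA = r dr dθ.

Under the substitution, the integrand becomes 7, so

    ∬_D (7) dA = ∫_{0}^{π/2} ∫_{0}^{1} (7) · r dr dθ.

Inner integral (in r): ∫_{0}^{1} (7) · r dr = 7/2.

Outer integral (in θ): ∫_{0}^{π/2} (7/2) dθ = 7π/4.

Therefore ∬_D (7) dA = 7π/4.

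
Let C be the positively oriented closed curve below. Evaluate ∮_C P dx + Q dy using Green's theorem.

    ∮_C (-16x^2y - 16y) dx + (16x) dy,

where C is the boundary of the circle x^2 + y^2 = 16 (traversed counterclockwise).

Green's theorem converts the closed line integral into a double integral over the enclosed region D:

    ∮_C P dx + Q dy = ∬_D (∂Q/∂x - ∂P/∂y) dA.

Here P = -16x^2y - 16y, Q = 16x, so

    ∂Q/∂x = 16,    ∂P/∂y = -16x^2 - 16,
    ∂Q/∂x - ∂P/∂y = 16x^2 + 32.

D is the region x^2 + y^2 ≤ 16. Evaluating the double integral:

In polar coordinates (x = r cos θ, y = r sin θ, dA = r dr dθ) the integrand becomes 16r^2cos(θ)^2 + 32, so

    ∬_D (16x^2 + 32) dA = ∫_0^{2π} ∫_0^{4} (16r^2cos(θ)^2 + 32) · r dr dθ.

Inner (r from 0 to 4): 1024cos(θ)^2 + 256.
Outer (θ from 0 to 2π): 1536π.

Therefore ∮_C P dx + Q dy = 1536π.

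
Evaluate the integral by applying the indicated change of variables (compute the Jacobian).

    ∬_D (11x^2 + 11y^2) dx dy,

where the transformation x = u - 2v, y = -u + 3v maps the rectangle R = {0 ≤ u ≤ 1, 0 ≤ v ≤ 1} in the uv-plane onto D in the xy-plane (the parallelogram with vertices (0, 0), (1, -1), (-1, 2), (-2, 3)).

Compute the Jacobian determinant of (x, y) with respect to (u, v):

    ∂(x,y)/∂(u,v) = | 1  -2 | = (1)(3) - (-2)(-1) = 1.
                   | -1  3 |

Its absolute value is |J| = 1 (the area scaling factor).

Substituting x = u - 2v, y = -u + 3v into the integrand,

    11x^2 + 11y^2 → 22u^2 - 110u v + 143v^2,

so the integral becomes

    ∬_R (22u^2 - 110u v + 143v^2) · |J| du dv = ∫_0^1 ∫_0^1 (22u^2 - 110u v + 143v^2) dv du.

Inner (v): 22u^2 - 55u + 143/3.
Outer (u): 55/2.

Therefore ∬_D (11x^2 + 11y^2) dx dy = 55/2.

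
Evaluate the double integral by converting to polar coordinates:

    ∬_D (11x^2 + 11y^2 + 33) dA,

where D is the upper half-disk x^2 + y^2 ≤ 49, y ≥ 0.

The region D is 0 ≤ r ≤ 7, 0 ≤ θ ≤ π in polar coordinates, where x = r cos(θ), y = r sin(θ), and dA = r dr dθ.

Under the substitution, the integrand becomes 11r^2 + 33, so

    ∬_D (11x^2 + 11y^2 + 33) dA = ∫_{0}^{π} ∫_{0}^{7} (11r^2 + 33) · r dr dθ.

Inner integral (in r): ∫_{0}^{7} (11r^2 + 33) · r dr = 29645/4.

Outer integral (in θ): ∫_{0}^{π} (29645/4) dθ = 29645π/4.

Therefore ∬_D (11x^2 + 11y^2 + 33) dA = 29645π/4.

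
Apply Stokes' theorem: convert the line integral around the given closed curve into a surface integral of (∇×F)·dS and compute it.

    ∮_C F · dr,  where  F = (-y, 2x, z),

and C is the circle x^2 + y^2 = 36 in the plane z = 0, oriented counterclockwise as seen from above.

Let S be the flat disk x^2 + y^2 ≤ 36 in the plane z = 0, with upward unit normal n̂ = ẑ. By Stokes' theorem,

    ∮_C F · dr = ∬_S (∇ × F) · n̂ dS = ∬_D (curl F)_z dA,

where D is the disk x^2 + y^2 ≤ 36.

Compute the curl of F = (-y, 2x, z):
    (∇ × F)_x = ∂F_z/∂y - ∂F_y/∂z = 0,
    (∇ × F)_y = ∂F_x/∂z - ∂F_z/∂x = 0,
    (∇ × F)_z = ∂F_y/∂x - ∂F_x/∂y = 3.

On z = 0, (curl F)_z = 3.

Convert to polar (x = r cos θ, y = r sin θ, dA = r dr dθ); the integrand becomes 3, so

    ∬_D (curl F)_z dA = ∫_0^{2π} ∫_0^{6} (3) · r dr dθ.

Inner (r from 0 to 6): 54.
Outer (θ from 0 to 2π): 108π.

Therefore ∮_C F · dr = 108π.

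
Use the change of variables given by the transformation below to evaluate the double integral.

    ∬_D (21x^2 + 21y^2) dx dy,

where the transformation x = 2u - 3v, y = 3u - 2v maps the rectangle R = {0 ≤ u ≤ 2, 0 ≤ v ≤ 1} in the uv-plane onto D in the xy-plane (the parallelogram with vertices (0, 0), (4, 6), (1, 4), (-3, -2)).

Compute the Jacobian determinant of (x, y) with respect to (u, v):

    ∂(x,y)/∂(u,v) = | 2  -3 | = (2)(-2) - (-3)(3) = 5.
                   | 3  -2 |

Its absolute value is |J| = 5 (the area scaling factor).

Substituting x = 2u - 3v, y = 3u - 2v into the integrand,

    21x^2 + 21y^2 → 273u^2 - 504u v + 273v^2,

so the integral becomes

    ∬_R (273u^2 - 504u v + 273v^2) · |J| du dv = ∫_0^2 ∫_0^1 (1365u^2 - 2520u v + 1365v^2) dv du.

Inner (v): 1365u^2 - 1260u + 455.
Outer (u): 2030.

Therefore ∬_D (21x^2 + 21y^2) dx dy = 2030.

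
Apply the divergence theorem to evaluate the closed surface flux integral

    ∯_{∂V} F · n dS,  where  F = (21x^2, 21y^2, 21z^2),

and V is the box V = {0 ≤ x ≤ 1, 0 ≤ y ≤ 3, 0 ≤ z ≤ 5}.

By the divergence theorem,

    ∯_{∂V} F · n dS = ∭_V (∇ · F) dV.

Compute the divergence:
    ∇ · F = ∂F_x/∂x + ∂F_y/∂y + ∂F_z/∂z = 42x + 42y + 42z.

V is a rectangular box, so dV = dx dy dz with 0 ≤ x ≤ 1, 0 ≤ y ≤ 3, 0 ≤ z ≤ 5.

Integrate (42x + 42y + 42z) over V as an iterated integral:

    ∭_V (∇·F) dV = ∫_0^{1} ∫_0^{3} ∫_0^{5} (42x + 42y + 42z) dz dy dx.

Inner (z from 0 to 5): 210x + 210y + 525.
Middle (y from 0 to 3): 630x + 2520.
Outer (x from 0 to 1): 2835.

Therefore ∯_{∂V} F · n dS = 2835.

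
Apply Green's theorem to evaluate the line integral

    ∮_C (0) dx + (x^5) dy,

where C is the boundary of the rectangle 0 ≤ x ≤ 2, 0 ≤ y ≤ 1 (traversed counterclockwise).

Green's theorem converts the closed line integral into a double integral over the enclosed region D:

    ∮_C P dx + Q dy = ∬_D (∂Q/∂x - ∂P/∂y) dA.

Here P = 0, Q = x^5, so

    ∂Q/∂x = 5x^4,    ∂P/∂y = 0,
    ∂Q/∂x - ∂P/∂y = 5x^4.

D is the region 0 ≤ x ≤ 2, 0 ≤ y ≤ 1. Evaluating the double integral:

    ∬_D (5x^4) dA = ∫_0^{2} ∫_0^{1} (5x^4) dy dx.

Inner (y from 0 to 1): 5x^4.
Outer (x from 0 to 2): 32.

Therefore ∮_C P dx + Q dy = 32.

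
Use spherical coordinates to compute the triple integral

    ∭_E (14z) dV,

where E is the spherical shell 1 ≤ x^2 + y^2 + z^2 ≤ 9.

In spherical coordinates, x = ρ sin(φ) cos(θ), y = ρ sin(φ) sin(θ), z = ρ cos(φ), and dV = ρ^2 sin(φ) dρ dφ dθ.

The integrand becomes 14ρ cos(φ), so

    ∭_E (14z) dV = ∫_{0}^{2π} ∫_{0}^{π} ∫_{1}^{3} (14ρ cos(φ)) · ρ^2 sin(φ) dρ dφ dθ.

Inner (ρ): 140sin(2φ).
Middle (φ): 0.
Outer (θ): 0.

Therefore the triple integral equals 0.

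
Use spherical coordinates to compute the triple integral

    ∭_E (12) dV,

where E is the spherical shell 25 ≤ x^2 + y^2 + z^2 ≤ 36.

In spherical coordinates, x = ρ sin(φ) cos(θ), y = ρ sin(φ) sin(θ), z = ρ cos(φ), and dV = ρ^2 sin(φ) dρ dφ dθ.

The integrand becomes 12, so

    ∭_E (12) dV = ∫_{0}^{2π} ∫_{0}^{π} ∫_{5}^{6} (12) · ρ^2 sin(φ) dρ dφ dθ.

Inner (ρ): 364sin(φ).
Middle (φ): 728.
Outer (θ): 1456π.

Therefore the triple integral equals 1456π.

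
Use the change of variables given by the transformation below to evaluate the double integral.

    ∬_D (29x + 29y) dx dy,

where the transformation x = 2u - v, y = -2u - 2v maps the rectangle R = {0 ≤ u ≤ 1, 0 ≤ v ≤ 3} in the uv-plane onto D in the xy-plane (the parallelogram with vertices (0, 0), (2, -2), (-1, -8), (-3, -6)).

Compute the Jacobian determinant of (x, y) with respect to (u, v):

    ∂(x,y)/∂(u,v) = | 2  -1 | = (2)(-2) - (-1)(-2) = -6.
                   | -2  -2 |

Its absolute value is |J| = 6 (the area scaling factor).

Substituting x = 2u - v, y = -2u - 2v into the integrand,

    29x + 29y → -87v,

so the integral becomes

    ∬_R (-87v) · |J| du dv = ∫_0^1 ∫_0^3 (-522v) dv du.

Inner (v): -2349.
Outer (u): -2349.

Therefore ∬_D (29x + 29y) dx dy = -2349.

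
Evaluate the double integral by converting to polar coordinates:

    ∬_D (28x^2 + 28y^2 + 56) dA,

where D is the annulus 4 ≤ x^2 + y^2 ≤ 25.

The region D is 2 ≤ r ≤ 5, 0 ≤ θ ≤ 2π in polar coordinates, where x = r cos(θ), y = r sin(θ), and dA = r dr dθ.

Under the substitution, the integrand becomes 28r^2 + 56, so

    ∬_D (28x^2 + 28y^2 + 56) dA = ∫_{0}^{2π} ∫_{2}^{5} (28r^2 + 56) · r dr dθ.

Inner integral (in r): ∫_{2}^{5} (28r^2 + 56) · r dr = 4851.

Outer integral (in θ): ∫_{0}^{2π} (4851) dθ = 9702π.

Therefore ∬_D (28x^2 + 28y^2 + 56) dA = 9702π.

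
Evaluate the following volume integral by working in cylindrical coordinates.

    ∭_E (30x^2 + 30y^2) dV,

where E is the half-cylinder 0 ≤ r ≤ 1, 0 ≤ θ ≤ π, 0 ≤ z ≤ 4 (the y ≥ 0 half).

In cylindrical coordinates, x = r cos(θ), y = r sin(θ), z = z, and dV = r dr dθ dz.

The integrand becomes 30r^2, so

    ∭_E (30x^2 + 30y^2) dV = ∫_{0}^{π} ∫_{0}^{1} ∫_{0}^{4} (30r^2) · r dz dr dθ.

Inner (z): 120r^3.
Middle (r from 0 to 1): 30.
Outer (θ): 30π.

Therefore the triple integral equals 30π.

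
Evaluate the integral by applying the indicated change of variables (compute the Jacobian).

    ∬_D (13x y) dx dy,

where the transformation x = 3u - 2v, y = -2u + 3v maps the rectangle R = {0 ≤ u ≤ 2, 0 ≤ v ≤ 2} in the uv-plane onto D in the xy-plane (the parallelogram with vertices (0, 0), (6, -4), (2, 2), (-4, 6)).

Compute the Jacobian determinant of (x, y) with respect to (u, v):

    ∂(x,y)/∂(u,v) = | 3  -2 | = (3)(3) - (-2)(-2) = 5.
                   | -2  3 |

Its absolute value is |J| = 5 (the area scaling factor).

Substituting x = 3u - 2v, y = -2u + 3v into the integrand,

    13x y → -78u^2 + 169u v - 78v^2,

so the integral becomes

    ∬_R (-78u^2 + 169u v - 78v^2) · |J| du dv = ∫_0^2 ∫_0^2 (-390u^2 + 845u v - 390v^2) dv du.

Inner (v): -780u^2 + 1690u - 1040.
Outer (u): -780.

Therefore ∬_D (13x y) dx dy = -780.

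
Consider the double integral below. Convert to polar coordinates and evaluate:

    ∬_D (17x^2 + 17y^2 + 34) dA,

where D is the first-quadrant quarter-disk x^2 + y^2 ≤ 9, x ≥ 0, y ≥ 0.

The region D is 0 ≤ r ≤ 3, 0 ≤ θ ≤ π/2 in polar coordinates, where x = r cos(θ), y = r sin(θ), and dA = r dr dθ.

Under the substitution, the integrand becomes 17r^2 + 34, so

    ∬_D (17x^2 + 17y^2 + 34) dA = ∫_{0}^{π/2} ∫_{0}^{3} (17r^2 + 34) · r dr dθ.

Inner integral (in r): ∫_{0}^{3} (17r^2 + 34) · r dr = 1989/4.

Outer integral (in θ): ∫_{0}^{π/2} (1989/4) dθ = 1989π/8.

Therefore ∬_D (17x^2 + 17y^2 + 34) dA = 1989π/8.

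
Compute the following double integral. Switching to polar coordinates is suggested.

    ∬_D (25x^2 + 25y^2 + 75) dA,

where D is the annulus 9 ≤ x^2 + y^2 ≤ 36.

The region D is 3 ≤ r ≤ 6, 0 ≤ θ ≤ 2π in polar coordinates, where x = r cos(θ), y = r sin(θ), and dA = r dr dθ.

Under the substitution, the integrand becomes 25r^2 + 75, so

    ∬_D (25x^2 + 25y^2 + 75) dA = ∫_{0}^{2π} ∫_{3}^{6} (25r^2 + 75) · r dr dθ.

Inner integral (in r): ∫_{3}^{6} (25r^2 + 75) · r dr = 34425/4.

Outer integral (in θ): ∫_{0}^{2π} (34425/4) dθ = 34425π/2.

Therefore ∬_D (25x^2 + 25y^2 + 75) dA = 34425π/2.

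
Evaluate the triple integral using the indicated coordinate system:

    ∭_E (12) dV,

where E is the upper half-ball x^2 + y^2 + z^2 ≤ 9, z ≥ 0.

In spherical coordinates, x = ρ sin(φ) cos(θ), y = ρ sin(φ) sin(θ), z = ρ cos(φ), and dV = ρ^2 sin(φ) dρ dφ dθ.

The integrand becomes 12, so

    ∭_E (12) dV = ∫_{0}^{2π} ∫_{0}^{π/2} ∫_{0}^{3} (12) · ρ^2 sin(φ) dρ dφ dθ.

Inner (ρ): 108sin(φ).
Middle (φ): 108.
Outer (θ): 216π.

Therefore the triple integral equals 216π.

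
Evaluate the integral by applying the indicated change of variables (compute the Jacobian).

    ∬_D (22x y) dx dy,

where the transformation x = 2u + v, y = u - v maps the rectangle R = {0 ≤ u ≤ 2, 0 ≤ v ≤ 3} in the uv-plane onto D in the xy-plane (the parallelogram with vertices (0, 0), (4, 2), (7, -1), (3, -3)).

Compute the Jacobian determinant of (x, y) with respect to (u, v):

    ∂(x,y)/∂(u,v) = | 2  1 | = (2)(-1) - (1)(1) = -3.
                   | 1  -1 |

Its absolute value is |J| = 3 (the area scaling factor).

Substituting x = 2u + v, y = u - v into the integrand,

    22x y → 44u^2 - 22u v - 22v^2,

so the integral becomes

    ∬_R (44u^2 - 22u v - 22v^2) · |J| du dv = ∫_0^2 ∫_0^3 (132u^2 - 66u v - 66v^2) dv du.

Inner (v): 396u^2 - 297u - 594.
Outer (u): -726.

Therefore ∬_D (22x y) dx dy = -726.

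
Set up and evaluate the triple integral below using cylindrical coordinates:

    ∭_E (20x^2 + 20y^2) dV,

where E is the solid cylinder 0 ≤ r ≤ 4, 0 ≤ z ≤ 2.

In cylindrical coordinates, x = r cos(θ), y = r sin(θ), z = z, and dV = r dr dθ dz.

The integrand becomes 20r^2, so

    ∭_E (20x^2 + 20y^2) dV = ∫_{0}^{2π} ∫_{0}^{4} ∫_{0}^{2} (20r^2) · r dz dr dθ.

Inner (z): 40r^3.
Middle (r from 0 to 4): 2560.
Outer (θ): 5120π.

Therefore the triple integral equals 5120π.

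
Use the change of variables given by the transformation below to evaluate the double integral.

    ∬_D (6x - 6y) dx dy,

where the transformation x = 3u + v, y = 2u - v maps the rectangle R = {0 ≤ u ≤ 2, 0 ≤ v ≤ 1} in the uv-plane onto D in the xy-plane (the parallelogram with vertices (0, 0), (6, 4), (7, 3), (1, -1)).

Compute the Jacobian determinant of (x, y) with respect to (u, v):

    ∂(x,y)/∂(u,v) = | 3  1 | = (3)(-1) - (1)(2) = -5.
                   | 2  -1 |

Its absolute value is |J| = 5 (the area scaling factor).

Substituting x = 3u + v, y = 2u - v into the integrand,

    6x - 6y → 6u + 12v,

so the integral becomes

    ∬_R (6u + 12v) · |J| du dv = ∫_0^2 ∫_0^1 (30u + 60v) dv du.

Inner (v): 30u + 30.
Outer (u): 120.

Therefore ∬_D (6x - 6y) dx dy = 120.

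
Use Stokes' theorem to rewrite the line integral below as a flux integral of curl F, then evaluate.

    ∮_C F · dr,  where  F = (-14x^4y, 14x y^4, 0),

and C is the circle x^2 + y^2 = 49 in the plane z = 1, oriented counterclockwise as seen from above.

Let S be the flat disk x^2 + y^2 ≤ 49 in the plane z = 1, with upward unit normal n̂ = ẑ. By Stokes' theorem,

    ∮_C F · dr = ∬_S (∇ × F) · n̂ dS = ∬_D (curl F)_z dA,

where D is the disk x^2 + y^2 ≤ 49.

Compute the curl of F = (-14x^4y, 14x y^4, 0):
    (∇ × F)_x = ∂F_z/∂y - ∂F_y/∂z = 0,
    (∇ × F)_y = ∂F_x/∂z - ∂F_z/∂x = 0,
    (∇ × F)_z = ∂F_y/∂x - ∂F_x/∂y = 14x^4 + 14y^4.

On z = 1, (curl F)_z = 14x^4 + 14y^4.

Convert to polar (x = r cos θ, y = r sin θ, dA = r dr dθ); the integrand becomes 14r^4(sin(θ)^4 + cos(θ)^4), so

    ∬_D (curl F)_z dA = ∫_0^{2π} ∫_0^{7} (14r^4(sin(θ)^4 + cos(θ)^4)) · r dr dθ.

Inner (r from 0 to 7): 823543sin(θ)^4/3 + 823543cos(θ)^4/3.
Outer (θ from 0 to 2π): 823543π/2.

Therefore ∮_C F · dr = 823543π/2.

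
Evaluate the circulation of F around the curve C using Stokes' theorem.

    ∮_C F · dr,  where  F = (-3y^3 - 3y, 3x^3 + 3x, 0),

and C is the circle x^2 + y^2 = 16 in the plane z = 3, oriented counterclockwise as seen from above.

Let S be the flat disk x^2 + y^2 ≤ 16 in the plane z = 3, with upward unit normal n̂ = ẑ. By Stokes' theorem,

    ∮_C F · dr = ∬_S (∇ × F) · n̂ dS = ∬_D (curl F)_z dA,

where D is the disk x^2 + y^2 ≤ 16.

Compute the curl of F = (-3y^3 - 3y, 3x^3 + 3x, 0):
    (∇ × F)_x = ∂F_z/∂y - ∂F_y/∂z = 0,
    (∇ × F)_y = ∂F_x/∂z - ∂F_z/∂x = 0,
    (∇ × F)_z = ∂F_y/∂x - ∂F_x/∂y = 9x^2 + 9y^2 + 6.

On z = 3, (curl F)_z = 9x^2 + 9y^2 + 6.

Convert to polar (x = r cos θ, y = r sin θ, dA = r dr dθ); the integrand becomes 9r^2 + 6, so

    ∬_D (curl F)_z dA = ∫_0^{2π} ∫_0^{4} (9r^2 + 6) · r dr dθ.

Inner (r from 0 to 4): 624.
Outer (θ from 0 to 2π): 1248π.

Therefore ∮_C F · dr = 1248π.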